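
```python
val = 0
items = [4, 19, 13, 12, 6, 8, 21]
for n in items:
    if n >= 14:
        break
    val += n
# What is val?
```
Trace:
  val=0
  val=4, n=4
  val=4, n=19

Final answer: 4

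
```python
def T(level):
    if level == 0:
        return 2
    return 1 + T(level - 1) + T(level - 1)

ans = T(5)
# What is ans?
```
Call trace (a repeated sub-call is expanded the first time; later identical calls just restate its return value):
T(level=5)
  T(level=4)
    T(level=3)
      T(level=2)
        T(level=1)
          T(level=0)
          -> return 2
          T(level=0)
          -> return 2
        -> return 5
        T(level=1) -> return 5  (same call as traced above)
      -> return 11
      T(level=2) -> return 11  (same call as traced above)
    -> return 23
    T(level=3) -> return 23  (same call as traced above)
  -> return 47
  T(level=4) -> return 47  (same call as traced above)
-> return 95

Final answer: 95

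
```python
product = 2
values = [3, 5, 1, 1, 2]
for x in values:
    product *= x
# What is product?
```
Trace:
  product=2
  product=6, x=3
  product=30, x=5
  product=30, x=1
  product=30, x=1
  product=60, x=2

Final answer: 60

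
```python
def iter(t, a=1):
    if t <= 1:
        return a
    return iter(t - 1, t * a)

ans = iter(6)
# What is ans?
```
Call trace:
iter(t=6, a=1)
  iter(t=5, a=6)
    iter(t=4, a=30)
      iter(t=3, a=120)
        iter(t=2, a=360)
          iter(t=1, a=720)
          -> return 720
        -> return 720
      -> return 720
    -> return 720
  -> return 720
-> return 720

Final answer: 720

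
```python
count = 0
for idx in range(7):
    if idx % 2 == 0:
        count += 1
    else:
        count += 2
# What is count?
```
Trace:
  count=0
  count=1, idx=0
  count=3, idx=1
  count=4, idx=2
  count=6, idx=3
  count=7, idx=4
  count=9, idx=5
  count=10, idx=6

Final answer: 10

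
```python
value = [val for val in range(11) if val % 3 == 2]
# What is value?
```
Trace:
  val=0
  val=1
  val=2
  val=3
  val=4
  val=5
  val=6
  val=7
  val=8
  val=9
  val=10
  value=[2, 5, 8]

Final answer: [2, 5, 8]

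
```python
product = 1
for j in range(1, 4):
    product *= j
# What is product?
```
Trace:
  product=1
  product=1, j=1
  product=2, j=2
  product=6, j=3

Final answer: 6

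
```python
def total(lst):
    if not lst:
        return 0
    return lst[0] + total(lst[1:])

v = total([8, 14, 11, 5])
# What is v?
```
Call trace:
total(lst=[8, 14, 11, 5])
  total(lst=[14, 11, 5])
    total(lst=[11, 5])
      total(lst=[5])
        total(lst=[])
        -> return 0
      -> return 5
    -> return 16
  -> return 30
-> return 38

Final answer: 38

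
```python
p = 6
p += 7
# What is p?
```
Trace:
  p=6
  p=13

Final answer: 13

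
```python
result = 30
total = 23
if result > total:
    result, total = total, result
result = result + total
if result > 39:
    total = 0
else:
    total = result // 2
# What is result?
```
Trace:
  result=30
  result=30, total=23
  result=23, total=30
  result=53, total=30
  result=53, total=0

Final answer: 53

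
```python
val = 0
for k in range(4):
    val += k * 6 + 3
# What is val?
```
Trace:
  val=0
  val=3, k=0
  val=12, k=1
  val=27, k=2
  val=48, k=3

Final answer: 48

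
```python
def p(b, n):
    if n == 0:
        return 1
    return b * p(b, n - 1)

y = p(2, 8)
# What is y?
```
Call trace:
p(b=2, n=8)
  p(b=2, n=7)
    p(b=2, n=6)
      p(b=2, n=5)
        p(b=2, n=4)
          p(b=2, n=3)
            p(b=2, n=2)
              p(b=2, n=1)
                p(b=2, n=0)
                -> return 1
              -> return 2
            -> return 4
          -> return 8
        -> return 16
      -> return 32
    -> return 64
  -> return 128
-> return 256

Final answer: 256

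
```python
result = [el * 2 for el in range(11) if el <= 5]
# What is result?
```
Trace:
  el=0
  el=1
  el=2
  el=3
  el=4
  el=5
  el=6
  el=7
  el=8
  el=9
  el=10
  result=[0, 2, 4, 6, 8, 10]

Final answer: [0, 2, 4, 6, 8, 10]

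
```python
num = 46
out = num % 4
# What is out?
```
Trace:
  num=46
  num=46, out=2

Final answer: 2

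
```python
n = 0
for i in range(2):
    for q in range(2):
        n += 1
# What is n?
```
Trace:
  n=0
  n=1, i=0, q=0
  n=2, i=0, q=1
  n=3, i=1, q=0
  n=4, i=1, q=1

Final answer: 4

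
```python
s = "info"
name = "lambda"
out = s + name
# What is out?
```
Trace:
  s='info'
  s='info', name='lambda'
  s='info', name='lambda', out='infolambda'

Final answer: 'infolambda'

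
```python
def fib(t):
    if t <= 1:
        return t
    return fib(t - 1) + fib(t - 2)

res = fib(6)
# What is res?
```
Call trace (a repeated sub-call is expanded the first time; later identical calls just restate its return value):
fib(t=6)
  fib(t=5)
    fib(t=4)
      fib(t=3)
        fib(t=2)
          fib(t=1)
          -> return 1
          fib(t=0)
          -> return 0
        -> return 1
        fib(t=1)
        -> return 1
      -> return 2
      fib(t=2) -> return 1  (same call as traced above)
    -> return 3
    fib(t=3) -> return 2  (same call as traced above)
  -> return 5
  fib(t=4) -> return 3  (same call as traced above)
-> return 8

Final answer: 8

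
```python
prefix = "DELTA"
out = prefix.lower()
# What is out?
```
Trace:
  prefix='DELTA'
  prefix='DELTA', out='delta'

Final answer: 'delta'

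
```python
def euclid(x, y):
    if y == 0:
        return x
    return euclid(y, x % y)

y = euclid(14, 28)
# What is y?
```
Call trace:
euclid(x=14, y=28)
  euclid(x=28, y=14)
    euclid(x=14, y=0)
    -> return 14
  -> return 14
-> return 14

Final answer: 14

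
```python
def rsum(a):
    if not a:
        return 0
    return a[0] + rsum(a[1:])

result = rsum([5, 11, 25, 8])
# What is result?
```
Call trace:
rsum(a=[5, 11, 25, 8])
  rsum(a=[11, 25, 8])
    rsum(a=[25, 8])
      rsum(a=[8])
        rsum(a=[])
        -> return 0
      -> return 8
    -> return 33
  -> return 44
-> return 49

Final answer: 49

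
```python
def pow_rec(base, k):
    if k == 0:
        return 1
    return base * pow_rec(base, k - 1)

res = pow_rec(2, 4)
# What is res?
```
Call trace:
pow_rec(base=2, k=4)
  pow_rec(base=2, k=3)
    pow_rec(base=2, k=2)
      pow_rec(base=2, k=1)
        pow_rec(base=2, k=0)
        -> return 1
      -> return 2
    -> return 4
  -> return 8
-> return 16

Final answer: 16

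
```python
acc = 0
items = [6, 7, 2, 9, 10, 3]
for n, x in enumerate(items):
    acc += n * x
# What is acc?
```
Trace:
  acc=0
  acc=0, n=0, x=6
  acc=7, n=1, x=7
  acc=11, n=2, x=2
  acc=38, n=3, x=9
  acc=78, n=4, x=10
  acc=93, n=5, x=3

Final answer: 93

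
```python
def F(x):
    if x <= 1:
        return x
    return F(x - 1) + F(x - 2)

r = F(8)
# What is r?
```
Call trace (a repeated sub-call is expanded the first time; later identical calls just restate its return value):
F(x=8)
  F(x=7)
    F(x=6)
      F(x=5)
        F(x=4)
          F(x=3)
            F(x=2)
              F(x=1)
              -> return 1
              F(x=0)
              -> return 0
            -> return 1
            F(x=1)
            -> return 1
          -> return 2
          F(x=2) -> return 1  (same call as traced above)
        -> return 3
        F(x=3) -> return 2  (same call as traced above)
      -> return 5
      F(x=4) -> return 3  (same call as traced above)
    -> return 8
    F(x=5) -> return 5  (same call as traced above)
  -> return 13
  F(x=6) -> return 8  (same call as traced above)
-> return 21

Final answer: 21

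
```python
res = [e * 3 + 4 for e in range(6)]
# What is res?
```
Trace:
  e=0
  e=1
  e=2
  e=3
  e=4
  e=5
  res=[4, 7, 10, 13, 16, 19]

Final answer: [4, 7, 10, 13, 16, 19]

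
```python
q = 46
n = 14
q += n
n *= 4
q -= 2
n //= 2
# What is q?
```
Trace:
  q=46
  q=46, n=14
  q=60, n=14
  q=60, n=56
  q=58, n=56
  q=58, n=28

Final answer: 58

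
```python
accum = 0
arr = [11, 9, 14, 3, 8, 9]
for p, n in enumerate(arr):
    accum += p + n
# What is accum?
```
Trace:
  accum=0
  accum=11, p=0, n=11
  accum=21, p=1, n=9
  accum=37, p=2, n=14
  accum=43, p=3, n=3
  accum=55, p=4, n=8
  accum=69, p=5, n=9

Final answer: 69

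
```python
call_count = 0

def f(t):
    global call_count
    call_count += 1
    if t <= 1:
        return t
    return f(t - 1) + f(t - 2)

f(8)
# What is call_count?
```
Call trace (a repeated sub-call is expanded the first time; later identical calls just restate its return value):
f(t=8)
  f(t=7)
    f(t=6)
      f(t=5)
        f(t=4)
          f(t=3)
            f(t=2)
              f(t=1)
              -> return 1
              f(t=0)
              -> return 0
            -> return 1
            f(t=1)
            -> return 1
          -> return 2
          f(t=2) -> return 1  (same call as traced above)
        -> return 3
        f(t=3) -> return 2  (same call as traced above)
      -> return 5
      f(t=4) -> return 3  (same call as traced above)
    -> return 8
    f(t=5) -> return 5  (same call as traced above)
  -> return 13
  f(t=6) -> return 8  (same call as traced above)
-> return 21

call_count is incremented once per call, so count the calls in each subtree. Let C(t) = number of calls made by f(t).
C(0) = C(1) = 1 (base case, no recursion); C(t) = 1 + C(t - 1) + C(t - 2) otherwise.
C(2) = 1 + C(1) + C(0) = 1 + 1 + 1 = 3
C(3) = 1 + C(2) + C(1) = 1 + 3 + 1 = 5
C(4) = 1 + C(3) + C(2) = 1 + 5 + 3 = 9
C(5) = 1 + C(4) + C(3) = 1 + 9 + 5 = 15
C(6) = 1 + C(5) + C(4) = 1 + 15 + 9 = 25
C(7) = 1 + C(6) + C(5) = 1 + 25 + 15 = 41
C(8) = 1 + C(7) + C(6) = 1 + 41 + 25 = 67
call_count = C(8) = 67

Final answer: 67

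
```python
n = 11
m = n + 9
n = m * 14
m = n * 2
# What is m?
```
Trace:
  n=11
  n=11, m=20
  n=280, m=20
  n=280, m=560

Final answer: 560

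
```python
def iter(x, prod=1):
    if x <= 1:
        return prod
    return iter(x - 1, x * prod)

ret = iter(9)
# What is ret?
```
Call trace:
iter(x=9, prod=1)
  iter(x=8, prod=9)
    iter(x=7, prod=72)
      iter(x=6, prod=504)
        iter(x=5, prod=3024)
          iter(x=4, prod=15120)
            iter(x=3, prod=60480)
              iter(x=2, prod=181440)
                iter(x=1, prod=362880)
                -> return 362880
              -> return 362880
            -> return 362880
          -> return 362880
        -> return 362880
      -> return 362880
    -> return 362880
  -> return 362880
-> return 362880

Final answer: 362880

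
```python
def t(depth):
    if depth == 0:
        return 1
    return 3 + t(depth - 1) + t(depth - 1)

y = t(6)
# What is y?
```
Call trace (a repeated sub-call is expanded the first time; later identical calls just restate its return value):
t(depth=6)
  t(depth=5)
    t(depth=4)
      t(depth=3)
        t(depth=2)
          t(depth=1)
            t(depth=0)
            -> return 1
            t(depth=0)
            -> return 1
          -> return 5
          t(depth=1) -> return 5  (same call as traced above)
        -> return 13
        t(depth=2) -> return 13  (same call as traced above)
      -> return 29
      t(depth=3) -> return 29  (same call as traced above)
    -> return 61
    t(depth=4) -> return 61  (same call as traced above)
  -> return 125
  t(depth=5) -> return 125  (same call as traced above)
-> return 253

Final answer: 253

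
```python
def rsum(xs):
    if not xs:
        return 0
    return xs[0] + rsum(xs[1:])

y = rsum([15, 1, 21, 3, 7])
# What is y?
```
Call trace:
rsum(xs=[15, 1, 21, 3, 7])
  rsum(xs=[1, 21, 3, 7])
    rsum(xs=[21, 3, 7])
      rsum(xs=[3, 7])
        rsum(xs=[7])
          rsum(xs=[])
          -> return 0
        -> return 7
      -> return 10
    -> return 31
  -> return 32
-> return 47

Final answer: 47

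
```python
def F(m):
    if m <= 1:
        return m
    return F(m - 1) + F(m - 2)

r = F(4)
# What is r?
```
Call trace (a repeated sub-call is expanded the first time; later identical calls just restate its return value):
F(m=4)
  F(m=3)
    F(m=2)
      F(m=1)
      -> return 1
      F(m=0)
      -> return 0
    -> return 1
    F(m=1)
    -> return 1
  -> return 2
  F(m=2) -> return 1  (same call as traced above)
-> return 3

Final answer: 3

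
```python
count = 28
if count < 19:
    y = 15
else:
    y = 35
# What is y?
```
Trace:
  count=28
  count=28, y=35

Final answer: 35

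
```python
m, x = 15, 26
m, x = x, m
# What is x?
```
Trace:
  m=15, x=26
  m=26, x=15

Final answer: 15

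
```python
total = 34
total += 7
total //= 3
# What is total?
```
Trace:
  total=34
  total=41
  total=13

Final answer: 13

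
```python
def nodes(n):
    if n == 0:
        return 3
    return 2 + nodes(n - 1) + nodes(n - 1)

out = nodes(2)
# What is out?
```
Call trace (a repeated sub-call is expanded the first time; later identical calls just restate its return value):
nodes(n=2)
  nodes(n=1)
    nodes(n=0)
    -> return 3
    nodes(n=0)
    -> return 3
  -> return 8
  nodes(n=1) -> return 8  (same call as traced above)
-> return 18

Final answer: 18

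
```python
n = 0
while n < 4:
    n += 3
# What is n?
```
Trace:
  n=0
  n=3
  n=6

Final answer: 6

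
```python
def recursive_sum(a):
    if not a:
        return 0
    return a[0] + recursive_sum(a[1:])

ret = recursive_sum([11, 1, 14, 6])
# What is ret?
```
Call trace:
recursive_sum(a=[11, 1, 14, 6])
  recursive_sum(a=[1, 14, 6])
    recursive_sum(a=[14, 6])
      recursive_sum(a=[6])
        recursive_sum(a=[])
        -> return 0
      -> return 6
    -> return 20
  -> return 21
-> return 32

Final answer: 32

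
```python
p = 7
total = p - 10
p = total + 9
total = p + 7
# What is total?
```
Trace:
  p=7
  p=7, total=-3
  p=6, total=-3
  p=6, total=13

Final answer: 13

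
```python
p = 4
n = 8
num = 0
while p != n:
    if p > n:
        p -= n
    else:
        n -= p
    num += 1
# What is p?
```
Trace:
  p=4
  p=4, n=8
  p=4, n=8, num=0
  p=4, n=4, num=1

Final answer: 4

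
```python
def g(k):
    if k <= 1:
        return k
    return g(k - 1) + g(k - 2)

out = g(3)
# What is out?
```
Call trace:
g(k=3)
  g(k=2)
    g(k=1)
    -> return 1
    g(k=0)
    -> return 0
  -> return 1
  g(k=1)
  -> return 1
-> return 2

Final answer: 2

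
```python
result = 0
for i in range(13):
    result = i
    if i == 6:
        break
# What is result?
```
Trace:
  result=0
  result=0, i=0
  result=1, i=1
  result=2, i=2
  result=3, i=3
  result=4, i=4
  result=5, i=5
  result=6, i=6

Final answer: 6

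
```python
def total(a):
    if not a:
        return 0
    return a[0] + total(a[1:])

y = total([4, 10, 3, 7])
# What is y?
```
Call trace:
total(a=[4, 10, 3, 7])
  total(a=[10, 3, 7])
    total(a=[3, 7])
      total(a=[7])
        total(a=[])
        -> return 0
      -> return 7
    -> return 10
  -> return 20
-> return 24

Final answer: 24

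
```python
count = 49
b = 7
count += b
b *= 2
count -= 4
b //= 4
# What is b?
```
Trace:
  count=49
  count=49, b=7
  count=56, b=7
  count=56, b=14
  count=52, b=14
  count=52, b=3

Final answer: 3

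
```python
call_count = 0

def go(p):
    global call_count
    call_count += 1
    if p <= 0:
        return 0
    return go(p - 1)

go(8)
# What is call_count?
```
Call trace:
go(p=8)
  go(p=7)
    go(p=6)
      go(p=5)
        go(p=4)
          go(p=3)
            go(p=2)
              go(p=1)
                go(p=0)
                -> return 0
              -> return 0
            -> return 0
          -> return 0
        -> return 0
      -> return 0
    -> return 0
  -> return 0
-> return 0

call_count is incremented once per call. go is entered once for each p = 8, 7, 6, 5, 4, 3, 2, 1, 0 (the p <= 0 call returns without recursing), i.e. 8 + 1 calls.
call_count = 9

Final answer: 9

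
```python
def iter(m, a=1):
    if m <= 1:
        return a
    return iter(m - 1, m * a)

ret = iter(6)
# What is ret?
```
Call trace:
iter(m=6, a=1)
  iter(m=5, a=6)
    iter(m=4, a=30)
      iter(m=3, a=120)
        iter(m=2, a=360)
          iter(m=1, a=720)
          -> return 720
        -> return 720
      -> return 720
    -> return 720
  -> return 720
-> return 720

Final answer: 720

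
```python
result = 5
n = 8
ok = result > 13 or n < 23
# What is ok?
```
Trace:
  result=5
  result=5, n=8
  result=5, n=8, ok=True

Final answer: True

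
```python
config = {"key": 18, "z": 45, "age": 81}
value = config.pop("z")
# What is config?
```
Trace:
  config={'key': 18, 'z': 45, 'age': 81}
  config={'key': 18, 'age': 81}, value=45

Final answer: {'key': 18, 'age': 81}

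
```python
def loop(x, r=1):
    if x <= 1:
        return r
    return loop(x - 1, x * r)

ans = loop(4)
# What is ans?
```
Call trace:
loop(x=4, r=1)
  loop(x=3, r=4)
    loop(x=2, r=12)
      loop(x=1, r=24)
      -> return 24
    -> return 24
  -> return 24
-> return 24

Final answer: 24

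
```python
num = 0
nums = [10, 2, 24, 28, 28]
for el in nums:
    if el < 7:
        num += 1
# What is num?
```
Trace:
  num=0
  num=0, el=10
  num=1, el=2
  num=1, el=24
  num=1, el=28
  num=1, el=28

Final answer: 1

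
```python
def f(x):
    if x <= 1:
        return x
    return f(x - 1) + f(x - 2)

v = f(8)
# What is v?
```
Call trace (a repeated sub-call is expanded the first time; later identical calls just restate its return value):
f(x=8)
  f(x=7)
    f(x=6)
      f(x=5)
        f(x=4)
          f(x=3)
            f(x=2)
              f(x=1)
              -> return 1
              f(x=0)
              -> return 0
            -> return 1
            f(x=1)
            -> return 1
          -> return 2
          f(x=2) -> return 1  (same call as traced above)
        -> return 3
        f(x=3) -> return 2  (same call as traced above)
      -> return 5
      f(x=4) -> return 3  (same call as traced above)
    -> return 8
    f(x=5) -> return 5  (same call as traced above)
  -> return 13
  f(x=6) -> return 8  (same call as traced above)
-> return 21

Final answer: 21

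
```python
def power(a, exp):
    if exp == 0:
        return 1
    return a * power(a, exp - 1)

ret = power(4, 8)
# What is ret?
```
Call trace:
power(a=4, exp=8)
  power(a=4, exp=7)
    power(a=4, exp=6)
      power(a=4, exp=5)
        power(a=4, exp=4)
          power(a=4, exp=3)
            power(a=4, exp=2)
              power(a=4, exp=1)
                power(a=4, exp=0)
                -> return 1
              -> return 4
            -> return 16
          -> return 64
        -> return 256
      -> return 1024
    -> return 4096
  -> return 16384
-> return 65536

Final answer: 65536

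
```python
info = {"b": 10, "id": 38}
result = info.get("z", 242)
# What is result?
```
Trace:
  info={'b': 10, 'id': 38}
  info={'b': 10, 'id': 38}, result=242

Final answer: 242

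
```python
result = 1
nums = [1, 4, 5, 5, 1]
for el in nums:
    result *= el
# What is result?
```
Trace:
  result=1
  result=1, el=1
  result=4, el=4
  result=20, el=5
  result=100, el=5
  result=100, el=1

Final answer: 100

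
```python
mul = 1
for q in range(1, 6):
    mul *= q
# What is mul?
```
Trace:
  mul=1
  mul=1, q=1
  mul=2, q=2
  mul=6, q=3
  mul=24, q=4
  mul=120, q=5

Final answer: 120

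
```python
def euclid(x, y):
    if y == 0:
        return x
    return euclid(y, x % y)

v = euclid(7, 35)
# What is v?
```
Call trace:
euclid(x=7, y=35)
  euclid(x=35, y=7)
    euclid(x=7, y=0)
    -> return 7
  -> return 7
-> return 7

Final answer: 7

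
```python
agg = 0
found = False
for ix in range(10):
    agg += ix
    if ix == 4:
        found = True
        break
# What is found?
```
Trace:
  agg=0
  agg=0, found=False
  agg=0, found=False, ix=0
  agg=1, found=False, ix=1
  agg=3, found=False, ix=2
  agg=6, found=False, ix=3
  agg=10, found=True, ix=4

Final answer: True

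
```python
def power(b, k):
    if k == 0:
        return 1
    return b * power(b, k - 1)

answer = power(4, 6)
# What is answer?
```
Call trace:
power(b=4, k=6)
  power(b=4, k=5)
    power(b=4, k=4)
      power(b=4, k=3)
        power(b=4, k=2)
          power(b=4, k=1)
            power(b=4, k=0)
            -> return 1
          -> return 4
        -> return 16
      -> return 64
    -> return 256
  -> return 1024
-> return 4096

Final answer: 4096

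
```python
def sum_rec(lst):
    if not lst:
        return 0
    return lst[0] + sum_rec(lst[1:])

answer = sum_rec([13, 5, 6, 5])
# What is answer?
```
Call trace:
sum_rec(lst=[13, 5, 6, 5])
  sum_rec(lst=[5, 6, 5])
    sum_rec(lst=[6, 5])
      sum_rec(lst=[5])
        sum_rec(lst=[])
        -> return 0
      -> return 5
    -> return 11
  -> return 16
-> return 29

Final answer: 29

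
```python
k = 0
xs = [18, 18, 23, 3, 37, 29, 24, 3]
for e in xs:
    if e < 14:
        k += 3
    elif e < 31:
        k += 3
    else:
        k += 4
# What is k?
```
Trace:
  k=0
  k=3, e=18
  k=6, e=18
  k=9, e=23
  k=12, e=3
  k=16, e=37
  k=19, e=29
  k=22, e=24
  k=25, e=3

Final answer: 25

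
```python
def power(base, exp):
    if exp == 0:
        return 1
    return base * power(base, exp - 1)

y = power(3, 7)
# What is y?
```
Call trace:
power(base=3, exp=7)
  power(base=3, exp=6)
    power(base=3, exp=5)
      power(base=3, exp=4)
        power(base=3, exp=3)
          power(base=3, exp=2)
            power(base=3, exp=1)
              power(base=3, exp=0)
              -> return 1
            -> return 3
          -> return 9
        -> return 27
      -> return 81
    -> return 243
  -> return 729
-> return 2187

Final answer: 2187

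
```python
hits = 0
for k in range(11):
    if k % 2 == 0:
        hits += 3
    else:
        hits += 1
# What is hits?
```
Trace:
  hits=0
  hits=3, k=0
  hits=4, k=1
  hits=7, k=2
  hits=8, k=3
  hits=11, k=4
  hits=12, k=5
  hits=15, k=6
  hits=16, k=7
  hits=19, k=8
  hits=20, k=9
  hits=23, k=10

Final answer: 23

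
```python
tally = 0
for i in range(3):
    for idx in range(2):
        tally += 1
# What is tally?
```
Trace:
  tally=0
  tally=1, i=0, idx=0
  tally=2, i=0, idx=1
  tally=3, i=1, idx=0
  tally=4, i=1, idx=1
  tally=5, i=2, idx=0
  tally=6, i=2, idx=1

Final answer: 6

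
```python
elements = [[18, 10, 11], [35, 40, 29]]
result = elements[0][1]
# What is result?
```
Trace:
  elements=[[18, 10, 11], [35, 40, 29]]
  elements=[[18, 10, 11], [35, 40, 29]], result=10

Final answer: 10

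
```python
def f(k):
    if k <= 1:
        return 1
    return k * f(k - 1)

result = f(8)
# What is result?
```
Call trace:
f(k=8)
  f(k=7)
    f(k=6)
      f(k=5)
        f(k=4)
          f(k=3)
            f(k=2)
              f(k=1)
              -> return 1
            -> return 2
          -> return 6
        -> return 24
      -> return 120
    -> return 720
  -> return 5040
-> return 40320

Final answer: 40320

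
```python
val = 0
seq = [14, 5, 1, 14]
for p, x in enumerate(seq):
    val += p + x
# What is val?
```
Trace:
  val=0
  val=14, p=0, x=14
  val=20, p=1, x=5
  val=23, p=2, x=1
  val=40, p=3, x=14

Final answer: 40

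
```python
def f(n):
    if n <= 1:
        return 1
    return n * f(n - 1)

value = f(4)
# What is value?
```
Call trace:
f(n=4)
  f(n=3)
    f(n=2)
      f(n=1)
      -> return 1
    -> return 2
  -> return 6
-> return 24

Final answer: 24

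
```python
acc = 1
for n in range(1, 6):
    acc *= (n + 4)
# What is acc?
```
Trace:
  acc=1
  acc=5, n=1
  acc=30, n=2
  acc=210, n=3
  acc=1680, n=4
  acc=15120, n=5

Final answer: 15120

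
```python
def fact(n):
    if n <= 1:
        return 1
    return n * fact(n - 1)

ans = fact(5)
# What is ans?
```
Call trace:
fact(n=5)
  fact(n=4)
    fact(n=3)
      fact(n=2)
        fact(n=1)
        -> return 1
      -> return 2
    -> return 6
  -> return 24
-> return 120

Final answer: 120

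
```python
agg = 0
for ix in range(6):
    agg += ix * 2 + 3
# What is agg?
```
Trace:
  agg=0
  agg=3, ix=0
  agg=8, ix=1
  agg=15, ix=2
  agg=24, ix=3
  agg=35, ix=4
  agg=48, ix=5

Final answer: 48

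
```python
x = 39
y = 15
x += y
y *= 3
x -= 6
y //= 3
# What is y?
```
Trace:
  x=39
  x=39, y=15
  x=54, y=15
  x=54, y=45
  x=48, y=45
  x=48, y=15

Final answer: 15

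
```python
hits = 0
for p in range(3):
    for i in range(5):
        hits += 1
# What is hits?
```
Trace:
  hits=0
  hits=1, p=0, i=0
  hits=2, p=0, i=1
  hits=3, p=0, i=2
  hits=4, p=0, i=3
  hits=5, p=0, i=4
  hits=6, p=1, i=0
  hits=7, p=1, i=1
  hits=8, p=1, i=2
  hits=9, p=1, i=3
  hits=10, p=1, i=4
  hits=11, p=2, i=0
  hits=12, p=2, i=1
  hits=13, p=2, i=2
  hits=14, p=2, i=3
  hits=15, p=2, i=4

Final answer: 15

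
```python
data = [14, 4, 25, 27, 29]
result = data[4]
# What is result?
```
Trace:
  data=[14, 4, 25, 27, 29]
  data=[14, 4, 25, 27, 29], result=29

Final answer: 29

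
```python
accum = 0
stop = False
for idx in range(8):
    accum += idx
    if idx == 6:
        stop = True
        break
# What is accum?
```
Trace:
  accum=0
  accum=0, stop=False
  accum=0, stop=False, idx=0
  accum=1, stop=False, idx=1
  accum=3, stop=False, idx=2
  accum=6, stop=False, idx=3
  accum=10, stop=False, idx=4
  accum=15, stop=False, idx=5
  accum=21, stop=True, idx=6

Final answer: 21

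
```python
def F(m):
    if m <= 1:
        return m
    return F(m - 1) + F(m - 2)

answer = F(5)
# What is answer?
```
Call trace (a repeated sub-call is expanded the first time; later identical calls just restate its return value):
F(m=5)
  F(m=4)
    F(m=3)
      F(m=2)
        F(m=1)
        -> return 1
        F(m=0)
        -> return 0
      -> return 1
      F(m=1)
      -> return 1
    -> return 2
    F(m=2) -> return 1  (same call as traced above)
  -> return 3
  F(m=3) -> return 2  (same call as traced above)
-> return 5

Final answer: 5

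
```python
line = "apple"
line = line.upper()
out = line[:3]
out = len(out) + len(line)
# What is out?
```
Trace:
  line='apple'
  line='APPLE'
  line='APPLE', out='APP'
  line='APPLE', out=8

Final answer: 8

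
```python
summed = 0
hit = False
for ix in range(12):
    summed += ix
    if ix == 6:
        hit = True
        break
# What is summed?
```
Trace:
  summed=0
  summed=0, hit=False
  summed=0, hit=False, ix=0
  summed=1, hit=False, ix=1
  summed=3, hit=False, ix=2
  summed=6, hit=False, ix=3
  summed=10, hit=False, ix=4
  summed=15, hit=False, ix=5
  summed=21, hit=True, ix=6

Final answer: 21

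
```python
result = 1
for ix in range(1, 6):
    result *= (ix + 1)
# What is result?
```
Trace:
  result=1
  result=2, ix=1
  result=6, ix=2
  result=24, ix=3
  result=120, ix=4
  result=720, ix=5

Final answer: 720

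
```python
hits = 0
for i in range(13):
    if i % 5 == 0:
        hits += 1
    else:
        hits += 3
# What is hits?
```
Trace:
  hits=0
  hits=1, i=0
  hits=4, i=1
  hits=7, i=2
  hits=10, i=3
  hits=13, i=4
  hits=14, i=5
  hits=17, i=6
  hits=20, i=7
  hits=23, i=8
  hits=26, i=9
  hits=27, i=10
  hits=30, i=11
  hits=33, i=12

Final answer: 33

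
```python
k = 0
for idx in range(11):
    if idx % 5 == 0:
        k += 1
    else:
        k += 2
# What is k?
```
Trace:
  k=0
  k=1, idx=0
  k=3, idx=1
  k=5, idx=2
  k=7, idx=3
  k=9, idx=4
  k=10, idx=5
  k=12, idx=6
  k=14, idx=7
  k=16, idx=8
  k=18, idx=9
  k=19, idx=10

Final answer: 19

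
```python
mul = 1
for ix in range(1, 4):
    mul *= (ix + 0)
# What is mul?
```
Trace:
  mul=1
  mul=1, ix=1
  mul=2, ix=2
  mul=6, ix=3

Final answer: 6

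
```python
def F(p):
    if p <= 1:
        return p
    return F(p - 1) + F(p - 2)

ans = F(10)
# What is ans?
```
Call trace (a repeated sub-call is expanded the first time; later identical calls just restate its return value):
F(p=10)
  F(p=9)
    F(p=8)
      F(p=7)
        F(p=6)
          F(p=5)
            F(p=4)
              F(p=3)
                F(p=2)
                  F(p=1)
                  -> return 1
                  F(p=0)
                  -> return 0
                -> return 1
                F(p=1)
                -> return 1
              -> return 2
              F(p=2) -> return 1  (same call as traced above)
            -> return 3
            F(p=3) -> return 2  (same call as traced above)
          -> return 5
          F(p=4) -> return 3  (same call as traced above)
        -> return 8
        F(p=5) -> return 5  (same call as traced above)
      -> return 13
      F(p=6) -> return 8  (same call as traced above)
    -> return 21
    F(p=7) -> return 13  (same call as traced above)
  -> return 34
  F(p=8) -> return 21  (same call as traced above)
-> return 55

Final answer: 55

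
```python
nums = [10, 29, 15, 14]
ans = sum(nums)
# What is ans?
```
Trace:
  nums=[10, 29, 15, 14]
  nums=[10, 29, 15, 14], ans=68

Final answer: 68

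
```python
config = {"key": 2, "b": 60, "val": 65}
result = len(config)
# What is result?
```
Trace:
  config={'key': 2, 'b': 60, 'val': 65}
  config={'key': 2, 'b': 60, 'val': 65}, result=3

Final answer: 3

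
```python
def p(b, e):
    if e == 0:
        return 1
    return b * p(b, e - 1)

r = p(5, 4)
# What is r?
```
Call trace:
p(b=5, e=4)
  p(b=5, e=3)
    p(b=5, e=2)
      p(b=5, e=1)
        p(b=5, e=0)
        -> return 1
      -> return 5
    -> return 25
  -> return 125
-> return 625

Final answer: 625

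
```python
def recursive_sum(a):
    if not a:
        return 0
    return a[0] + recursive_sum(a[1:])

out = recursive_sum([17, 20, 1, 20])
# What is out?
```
Call trace:
recursive_sum(a=[17, 20, 1, 20])
  recursive_sum(a=[20, 1, 20])
    recursive_sum(a=[1, 20])
      recursive_sum(a=[20])
        recursive_sum(a=[])
        -> return 0
      -> return 20
    -> return 21
  -> return 41
-> return 58

Final answer: 58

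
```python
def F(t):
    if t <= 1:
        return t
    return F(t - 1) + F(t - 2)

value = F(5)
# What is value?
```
Call trace (a repeated sub-call is expanded the first time; later identical calls just restate its return value):
F(t=5)
  F(t=4)
    F(t=3)
      F(t=2)
        F(t=1)
        -> return 1
        F(t=0)
        -> return 0
      -> return 1
      F(t=1)
      -> return 1
    -> return 2
    F(t=2) -> return 1  (same call as traced above)
  -> return 3
  F(t=3) -> return 2  (same call as traced above)
-> return 5

Final answer: 5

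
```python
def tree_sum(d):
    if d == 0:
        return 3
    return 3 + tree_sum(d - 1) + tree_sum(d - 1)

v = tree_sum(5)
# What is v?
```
Call trace (a repeated sub-call is expanded the first time; later identical calls just restate its return value):
tree_sum(d=5)
  tree_sum(d=4)
    tree_sum(d=3)
      tree_sum(d=2)
        tree_sum(d=1)
          tree_sum(d=0)
          -> return 3
          tree_sum(d=0)
          -> return 3
        -> return 9
        tree_sum(d=1) -> return 9  (same call as traced above)
      -> return 21
      tree_sum(d=2) -> return 21  (same call as traced above)
    -> return 45
    tree_sum(d=3) -> return 45  (same call as traced above)
  -> return 93
  tree_sum(d=4) -> return 93  (same call as traced above)
-> return 189

Final answer: 189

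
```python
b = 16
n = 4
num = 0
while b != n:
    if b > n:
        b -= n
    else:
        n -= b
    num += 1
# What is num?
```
Trace:
  b=16
  b=16, n=4
  b=16, n=4, num=0
  b=12, n=4, num=1
  b=8, n=4, num=2
  b=4, n=4, num=3

Final answer: 3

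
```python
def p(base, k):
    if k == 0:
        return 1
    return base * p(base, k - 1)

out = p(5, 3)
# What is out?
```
Call trace:
p(base=5, k=3)
  p(base=5, k=2)
    p(base=5, k=1)
      p(base=5, k=0)
      -> return 1
    -> return 5
  -> return 25
-> return 125

Final answer: 125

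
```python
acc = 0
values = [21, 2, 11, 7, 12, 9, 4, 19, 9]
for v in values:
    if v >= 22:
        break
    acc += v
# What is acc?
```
Trace:
  acc=0
  acc=21, v=21
  acc=23, v=2
  acc=34, v=11
  acc=41, v=7
  acc=53, v=12
  acc=62, v=9
  acc=66, v=4
  acc=85, v=19
  acc=94, v=9

Final answer: 94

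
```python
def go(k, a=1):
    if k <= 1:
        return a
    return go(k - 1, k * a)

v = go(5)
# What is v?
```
Call trace:
go(k=5, a=1)
  go(k=4, a=5)
    go(k=3, a=20)
      go(k=2, a=60)
        go(k=1, a=120)
        -> return 120
      -> return 120
    -> return 120
  -> return 120
-> return 120

Final answer: 120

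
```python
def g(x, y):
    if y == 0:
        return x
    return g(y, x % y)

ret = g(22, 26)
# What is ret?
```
Call trace:
g(x=22, y=26)
  g(x=26, y=22)
    g(x=22, y=4)
      g(x=4, y=2)
        g(x=2, y=0)
        -> return 2
      -> return 2
    -> return 2
  -> return 2
-> return 2

Final answer: 2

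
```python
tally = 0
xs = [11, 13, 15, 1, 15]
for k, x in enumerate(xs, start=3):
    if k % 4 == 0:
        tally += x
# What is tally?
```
Trace:
  tally=0
  tally=0, k=3, x=11
  tally=13, k=4, x=13
  tally=13, k=5, x=15
  tally=13, k=6, x=1
  tally=13, k=7, x=15

Final answer: 13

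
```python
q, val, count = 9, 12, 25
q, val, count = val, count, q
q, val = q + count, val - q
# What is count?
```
Trace:
  q=9, val=12, count=25
  q=12, val=25, count=9
  q=21, val=13, count=9

Final answer: 9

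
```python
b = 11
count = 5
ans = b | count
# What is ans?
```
Trace:
  b=11
  b=11, count=5
  b=11, count=5, ans=15

Final answer: 15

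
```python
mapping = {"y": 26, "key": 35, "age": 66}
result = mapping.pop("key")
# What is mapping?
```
Trace:
  mapping={'y': 26, 'key': 35, 'age': 66}
  mapping={'y': 26, 'age': 66}, result=35

Final answer: {'y': 26, 'age': 66}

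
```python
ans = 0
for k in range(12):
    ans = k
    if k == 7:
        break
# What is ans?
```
Trace:
  ans=0
  ans=0, k=0
  ans=1, k=1
  ans=2, k=2
  ans=3, k=3
  ans=4, k=4
  ans=5, k=5
  ans=6, k=6
  ans=7, k=7

Final answer: 7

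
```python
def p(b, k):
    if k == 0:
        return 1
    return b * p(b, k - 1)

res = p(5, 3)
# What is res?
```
Call trace:
p(b=5, k=3)
  p(b=5, k=2)
    p(b=5, k=1)
      p(b=5, k=0)
      -> return 1
    -> return 5
  -> return 25
-> return 125

Final answer: 125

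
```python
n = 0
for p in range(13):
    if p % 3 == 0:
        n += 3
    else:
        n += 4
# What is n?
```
Trace:
  n=0
  n=3, p=0
  n=7, p=1
  n=11, p=2
  n=14, p=3
  n=18, p=4
  n=22, p=5
  n=25, p=6
  n=29, p=7
  n=33, p=8
  n=36, p=9
  n=40, p=10
  n=44, p=11
  n=47, p=12

Final answer: 47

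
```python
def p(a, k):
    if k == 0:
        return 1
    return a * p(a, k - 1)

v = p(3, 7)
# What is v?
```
Call trace:
p(a=3, k=7)
  p(a=3, k=6)
    p(a=3, k=5)
      p(a=3, k=4)
        p(a=3, k=3)
          p(a=3, k=2)
            p(a=3, k=1)
              p(a=3, k=0)
              -> return 1
            -> return 3
          -> return 9
        -> return 27
      -> return 81
    -> return 243
  -> return 729
-> return 2187

Final answer: 2187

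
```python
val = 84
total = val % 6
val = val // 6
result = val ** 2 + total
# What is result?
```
Trace:
  val=84
  val=84, total=0
  val=14, total=0
  val=14, total=0, result=196

Final answer: 196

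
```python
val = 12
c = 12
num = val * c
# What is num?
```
Trace:
  val=12
  val=12, c=12
  val=12, c=12, num=144

Final answer: 144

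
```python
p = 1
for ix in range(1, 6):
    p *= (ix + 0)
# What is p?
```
Trace:
  p=1
  p=1, ix=1
  p=2, ix=2
  p=6, ix=3
  p=24, ix=4
  p=120, ix=5

Final answer: 120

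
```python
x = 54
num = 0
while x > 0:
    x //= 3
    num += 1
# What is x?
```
Trace:
  x=54
  x=54, num=0
  x=18, num=1
  x=6, num=2
  x=2, num=3
  x=0, num=4

Final answer: 0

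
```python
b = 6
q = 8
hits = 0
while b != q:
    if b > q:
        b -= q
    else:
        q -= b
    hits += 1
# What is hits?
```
Trace:
  b=6
  b=6, q=8
  b=6, q=8, hits=0
  b=6, q=2, hits=1
  b=4, q=2, hits=2
  b=2, q=2, hits=3

Final answer: 3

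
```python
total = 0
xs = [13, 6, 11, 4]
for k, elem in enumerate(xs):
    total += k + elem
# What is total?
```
Trace:
  total=0
  total=13, k=0, elem=13
  total=20, k=1, elem=6
  total=33, k=2, elem=11
  total=40, k=3, elem=4

Final answer: 40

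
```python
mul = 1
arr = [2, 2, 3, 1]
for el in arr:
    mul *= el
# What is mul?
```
Trace:
  mul=1
  mul=2, el=2
  mul=4, el=2
  mul=12, el=3
  mul=12, el=1

Final answer: 12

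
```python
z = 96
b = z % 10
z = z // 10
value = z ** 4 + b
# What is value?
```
Trace:
  z=96
  z=96, b=6
  z=9, b=6
  z=9, b=6, value=6567

Final answer: 6567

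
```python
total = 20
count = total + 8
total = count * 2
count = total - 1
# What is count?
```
Trace:
  total=20
  total=20, count=28
  total=56, count=28
  total=56, count=55

Final answer: 55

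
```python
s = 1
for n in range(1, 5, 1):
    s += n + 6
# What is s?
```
Trace:
  s=1
  s=8, n=1
  s=16, n=2
  s=25, n=3
  s=35, n=4

Final answer: 35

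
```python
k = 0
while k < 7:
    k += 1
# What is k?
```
Trace:
  k=0
  k=1
  k=2
  k=3
  k=4
  k=5
  k=6
  k=7

Final answer: 7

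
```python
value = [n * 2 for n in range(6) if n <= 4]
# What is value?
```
Trace:
  n=0
  n=1
  n=2
  n=3
  n=4
  n=5
  value=[0, 2, 4, 6, 8]

Final answer: [0, 2, 4, 6, 8]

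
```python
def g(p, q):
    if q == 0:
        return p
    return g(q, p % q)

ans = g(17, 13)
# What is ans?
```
Call trace:
g(p=17, q=13)
  g(p=13, q=4)
    g(p=4, q=1)
      g(p=1, q=0)
      -> return 1
    -> return 1
  -> return 1
-> return 1

Final answer: 1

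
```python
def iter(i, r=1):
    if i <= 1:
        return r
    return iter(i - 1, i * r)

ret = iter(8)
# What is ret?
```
Call trace:
iter(i=8, r=1)
  iter(i=7, r=8)
    iter(i=6, r=56)
      iter(i=5, r=336)
        iter(i=4, r=1680)
          iter(i=3, r=6720)
            iter(i=2, r=20160)
              iter(i=1, r=40320)
              -> return 40320
            -> return 40320
          -> return 40320
        -> return 40320
      -> return 40320
    -> return 40320
  -> return 40320
-> return 40320

Final answer: 40320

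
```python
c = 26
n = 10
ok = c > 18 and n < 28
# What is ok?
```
Trace:
  c=26
  c=26, n=10
  c=26, n=10, ok=True

Final answer: True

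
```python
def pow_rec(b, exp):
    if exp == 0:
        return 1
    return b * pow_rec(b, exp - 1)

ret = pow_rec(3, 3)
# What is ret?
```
Call trace:
pow_rec(b=3, exp=3)
  pow_rec(b=3, exp=2)
    pow_rec(b=3, exp=1)
      pow_rec(b=3, exp=0)
      -> return 1
    -> return 3
  -> return 9
-> return 27

Final answer: 27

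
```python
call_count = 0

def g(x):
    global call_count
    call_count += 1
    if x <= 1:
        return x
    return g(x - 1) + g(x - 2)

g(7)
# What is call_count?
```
Call trace (a repeated sub-call is expanded the first time; later identical calls just restate its return value):
g(x=7)
  g(x=6)
    g(x=5)
      g(x=4)
        g(x=3)
          g(x=2)
            g(x=1)
            -> return 1
            g(x=0)
            -> return 0
          -> return 1
          g(x=1)
          -> return 1
        -> return 2
        g(x=2) -> return 1  (same call as traced above)
      -> return 3
      g(x=3) -> return 2  (same call as traced above)
    -> return 5
    g(x=4) -> return 3  (same call as traced above)
  -> return 8
  g(x=5) -> return 5  (same call as traced above)
-> return 13

call_count is incremented once per call, so count the calls in each subtree. Let C(x) = number of calls made by g(x).
C(0) = C(1) = 1 (base case, no recursion); C(x) = 1 + C(x - 1) + C(x - 2) otherwise.
C(2) = 1 + C(1) + C(0) = 1 + 1 + 1 = 3
C(3) = 1 + C(2) + C(1) = 1 + 3 + 1 = 5
C(4) = 1 + C(3) + C(2) = 1 + 5 + 3 = 9
C(5) = 1 + C(4) + C(3) = 1 + 9 + 5 = 15
C(6) = 1 + C(5) + C(4) = 1 + 15 + 9 = 25
C(7) = 1 + C(6) + C(5) = 1 + 25 + 15 = 41
call_count = C(7) = 41

Final answer: 41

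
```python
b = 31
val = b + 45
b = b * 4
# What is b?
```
Trace:
  b=31
  b=31, val=76
  b=124, val=76

Final answer: 124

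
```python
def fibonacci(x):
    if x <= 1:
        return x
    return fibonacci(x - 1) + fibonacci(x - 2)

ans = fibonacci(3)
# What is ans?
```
Call trace:
fibonacci(x=3)
  fibonacci(x=2)
    fibonacci(x=1)
    -> return 1
    fibonacci(x=0)
    -> return 0
  -> return 1
  fibonacci(x=1)
  -> return 1
-> return 2

Final answer: 2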